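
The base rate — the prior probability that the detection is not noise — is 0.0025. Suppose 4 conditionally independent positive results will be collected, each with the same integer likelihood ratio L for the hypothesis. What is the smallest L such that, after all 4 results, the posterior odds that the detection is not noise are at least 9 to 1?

Prior odds = 0.0025/0.9975 = 1/399.
Target odds = 9.
Need L⁴ ≥ 9 ÷ (1/399) = 3591.
7⁴ = 2401 < 3591 ≤ 4096 = 8⁴, so L = 8.

8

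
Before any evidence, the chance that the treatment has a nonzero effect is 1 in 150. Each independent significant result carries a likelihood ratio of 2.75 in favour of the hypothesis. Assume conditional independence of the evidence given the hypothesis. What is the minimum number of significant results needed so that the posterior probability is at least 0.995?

11

Prior odds = (1/150)/(149/150) = 1/149.
Likelihood ratio per significant result = 2.75.
Target odds: 0.995 ÷ 0.005 = 199.
Require 2.75ⁿ ≥ 199 ÷ (1/149) = 29651.
2.75¹⁰ ≈24735.9 falls short of 29651 but 2.75¹¹ ≈68023.6 reaches it, so n = 11.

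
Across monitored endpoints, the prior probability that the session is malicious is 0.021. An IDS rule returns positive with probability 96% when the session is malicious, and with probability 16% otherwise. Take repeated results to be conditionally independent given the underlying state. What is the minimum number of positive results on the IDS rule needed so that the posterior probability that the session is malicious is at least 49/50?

Prior odds: 0.021 ÷ 0.979 = 21/979.
Likelihood ratio of a positive result = 0.96/0.16 = 6.
Target odds: 0.98 ÷ 0.02 = 49.
Need (21/979) × 6ⁿ ≥ 49, i.e. 6ⁿ ≥ 6853/3.
6⁴ = 1296 falls short of 6853/3 but 6⁵ = 7776 reaches it, so n = 5.

5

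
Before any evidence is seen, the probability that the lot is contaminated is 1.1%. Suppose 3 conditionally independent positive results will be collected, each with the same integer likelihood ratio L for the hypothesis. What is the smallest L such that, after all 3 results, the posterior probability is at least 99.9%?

Prior odds = 0.011/0.989 = 11/989.
Target odds = 0.999/0.001 = 999.
Need L³ ≥ 999 ÷ (11/989) = 988011/11.
44³ = 85184 < 988011/11 ≤ 91125 = 45³, so L = 45.

45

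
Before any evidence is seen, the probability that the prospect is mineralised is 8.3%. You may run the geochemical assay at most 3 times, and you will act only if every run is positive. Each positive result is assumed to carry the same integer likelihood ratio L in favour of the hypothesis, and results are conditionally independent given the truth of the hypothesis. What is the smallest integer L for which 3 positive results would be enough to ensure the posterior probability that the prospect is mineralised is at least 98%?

9

Prior odds = 0.083/0.917 = 83/917.
Target odds = 0.98/0.02 = 49.
Need L³ ≥ 49 ÷ (83/917) = 44933/83.
8³ = 512 < 44933/83 ≤ 729 = 9³, so L = 9.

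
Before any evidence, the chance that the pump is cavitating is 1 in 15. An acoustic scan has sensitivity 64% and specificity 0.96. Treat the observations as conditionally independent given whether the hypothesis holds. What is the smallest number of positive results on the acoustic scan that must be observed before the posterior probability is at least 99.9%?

4

Prior odds: (1/15) ÷ (14/15) = 1/14.
False-positive rate = 1 − 0.96 = 0.04; likelihood ratio of a positive = 0.64/0.04 = 16.
Target posterior odds = 0.999/0.001 = 999.
Require 16ⁿ ≥ 999 ÷ (1/14) = 13986.
16³ = 4096 falls short of 13986 but 16⁴ = 65536 reaches it, so n = 4.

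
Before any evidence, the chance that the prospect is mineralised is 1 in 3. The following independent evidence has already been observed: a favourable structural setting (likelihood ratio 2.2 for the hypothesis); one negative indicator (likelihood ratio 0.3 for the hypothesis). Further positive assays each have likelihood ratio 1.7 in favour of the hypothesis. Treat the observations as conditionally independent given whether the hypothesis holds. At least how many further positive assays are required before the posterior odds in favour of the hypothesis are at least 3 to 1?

Prior odds = (1/3)/(2/3) = 0.5.
Combined Bayes factor of the evidence already in hand = 2.2 × 0.3 = 0.66.
Odds after that evidence = 0.5 × 0.66 = 0.33.
Target odds = 3.
Need 1.7ⁿ ≥ 3 ÷ 0.33 = 100/11.
1.7⁴ = 8.3521 falls short of 100/11 but 1.7⁵ = 1419857/100000 reaches it, so n = 5.

5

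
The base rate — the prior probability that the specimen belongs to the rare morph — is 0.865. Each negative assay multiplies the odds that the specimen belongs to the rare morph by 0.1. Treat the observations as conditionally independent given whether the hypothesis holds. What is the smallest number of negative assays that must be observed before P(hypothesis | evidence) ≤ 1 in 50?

Prior odds = 0.865/0.135 = 173/27.
Likelihood ratio per negative assay = 0.1.
Target odds: 0.02 ÷ 0.98 = 1/49.
Need (173/27) × 0.1ⁿ ≤ 1/49, i.e. 0.1ⁿ ≤ 27/8477.
0.1² = 0.01 is still above 27/8477 but 0.1³ = 0.001 is at or below it, so n = 3.

3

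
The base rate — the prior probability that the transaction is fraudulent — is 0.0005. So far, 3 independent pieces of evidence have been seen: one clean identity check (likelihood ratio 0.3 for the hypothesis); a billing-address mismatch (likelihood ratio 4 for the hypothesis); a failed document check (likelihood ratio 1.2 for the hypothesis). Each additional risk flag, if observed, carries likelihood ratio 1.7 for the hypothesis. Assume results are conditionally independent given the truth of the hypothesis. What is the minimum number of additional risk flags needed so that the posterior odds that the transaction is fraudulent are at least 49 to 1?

21

Prior odds = 0.0005/0.9995 = 1/1999.
Combined Bayes factor of the evidence already in hand = 0.3 × 4 × 1.2 = 1.44.
Odds after that evidence = (1/1999) × 1.44 = 36/49975.
Target odds = 49.
Need 1.7ⁿ ≥ 49 ÷ (36/49975) = 2448775/36.
1.7²⁰ ≈40642.3 falls short of 2448775/36 but 1.7²¹ ≈69091.9 reaches it, so n = 21.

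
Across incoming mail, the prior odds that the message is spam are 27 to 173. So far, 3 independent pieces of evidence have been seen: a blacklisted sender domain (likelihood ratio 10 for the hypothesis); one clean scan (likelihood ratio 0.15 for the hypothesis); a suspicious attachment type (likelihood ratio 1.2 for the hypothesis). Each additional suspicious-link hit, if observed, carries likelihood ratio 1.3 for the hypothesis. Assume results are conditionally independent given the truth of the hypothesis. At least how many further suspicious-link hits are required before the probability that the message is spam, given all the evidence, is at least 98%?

20

Prior odds = 27/173.
Combined Bayes factor of the evidence already in hand = 10 × 0.15 × 1.2 = 1.8.
Odds after that evidence = (27/173) × 1.8 = 243/865.
Target odds = 0.98/0.02 = 49.
Need 1.3ⁿ ≥ 49 ÷ (243/865) = 42385/243.
1.3¹⁹ ≈146.192 falls short of 42385/243 but 1.3²⁰ ≈190.05 reaches it, so n = 20.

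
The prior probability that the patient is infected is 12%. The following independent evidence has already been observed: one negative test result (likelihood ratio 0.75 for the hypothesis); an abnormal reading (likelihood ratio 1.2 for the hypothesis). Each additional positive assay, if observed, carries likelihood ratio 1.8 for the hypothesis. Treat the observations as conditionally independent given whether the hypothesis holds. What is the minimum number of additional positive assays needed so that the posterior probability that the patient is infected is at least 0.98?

Prior odds = 0.12/0.88 = 3/22.
Combined Bayes factor of the evidence already in hand = 0.75 × 1.2 = 0.9.
Odds after that evidence = (3/22) × 0.9 = 27/220.
Target odds = 0.98/0.02 = 49.
Need 1.8ⁿ ≥ 49 ÷ (27/220) = 10780/27.
1.8¹⁰ ≈357.047 falls short of 10780/27 but 1.8¹¹ ≈642.684 reaches it, so n = 11.

11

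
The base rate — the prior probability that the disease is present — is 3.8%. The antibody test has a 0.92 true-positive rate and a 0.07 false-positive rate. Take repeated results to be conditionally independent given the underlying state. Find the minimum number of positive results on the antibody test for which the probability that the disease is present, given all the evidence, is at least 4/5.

Prior odds = 0.038/0.962 = 19/481.
Likelihood ratio of a positive result = 0.92/0.07 = 92/7.
Target odds: 0.8 ÷ 0.2 = 4.
Need (19/481) × (92/7)ⁿ ≥ 4, i.e. (92/7)ⁿ ≥ 1924/19.
(92/7)¹ = 92/7 falls short of 1924/19 but (92/7)² = 8464/49 reaches it, so n = 2.

2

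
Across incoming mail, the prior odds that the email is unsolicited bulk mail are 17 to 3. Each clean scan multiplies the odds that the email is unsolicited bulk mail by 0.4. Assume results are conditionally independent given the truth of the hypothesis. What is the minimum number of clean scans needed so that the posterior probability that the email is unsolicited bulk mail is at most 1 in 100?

Prior odds = 17/3.
Likelihood ratio per clean scan = 0.4.
Target odds: 0.01 ÷ 0.99 = 1/99.
Need (17/3) × 0.4ⁿ ≤ 1/99, i.e. 0.4ⁿ ≤ 1/561.
0.4⁶ = 64/15625 is still above 1/561 but 0.4⁷ = 128/78125 is at or below it, so n = 7.

7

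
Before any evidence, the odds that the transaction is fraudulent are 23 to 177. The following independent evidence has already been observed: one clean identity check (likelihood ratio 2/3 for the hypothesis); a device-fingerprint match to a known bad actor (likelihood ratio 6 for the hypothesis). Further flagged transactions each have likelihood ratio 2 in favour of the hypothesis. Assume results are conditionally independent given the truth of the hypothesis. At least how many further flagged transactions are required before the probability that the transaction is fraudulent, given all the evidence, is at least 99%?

Prior odds = 23/177.
Combined Bayes factor of the evidence already in hand = (2/3) × 6 = 4.
Odds after that evidence = (23/177) × 4 = 92/177.
Target odds = 0.99/0.01 = 99.
Need 2ⁿ ≥ 99 ÷ (92/177) = 17523/92.
2⁷ = 128 falls short of 17523/92 but 2⁸ = 256 reaches it, so n = 8.

8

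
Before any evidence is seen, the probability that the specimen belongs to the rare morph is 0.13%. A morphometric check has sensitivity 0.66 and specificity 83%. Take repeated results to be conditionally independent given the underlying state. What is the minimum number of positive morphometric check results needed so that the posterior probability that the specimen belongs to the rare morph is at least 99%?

9

Prior odds = 0.0013/0.9987 = 13/9987.
False-positive rate = 1 − 0.83 = 0.17; likelihood ratio of a positive = 0.66/0.17 = 66/17.
Target odds: 0.99 ÷ 0.01 = 99.
Need (13/9987) × (66/17)ⁿ ≥ 99, i.e. (66/17)ⁿ ≥ 988713/13.
(66/17)⁸ ≈51613.1 falls short of 988713/13 but (66/17)⁹ ≈200380 reaches it, so n = 9.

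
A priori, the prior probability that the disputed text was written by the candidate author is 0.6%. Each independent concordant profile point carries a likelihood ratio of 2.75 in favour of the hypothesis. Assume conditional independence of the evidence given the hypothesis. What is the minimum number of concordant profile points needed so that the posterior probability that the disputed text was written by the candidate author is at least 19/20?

Prior odds: 0.006 ÷ 0.994 = 3/497.
Likelihood ratio per concordant profile point = 2.75.
Target posterior odds = 0.95/0.05 = 19.
Require 2.75ⁿ ≥ 19 ÷ (3/497) = 9443/3.
2.75⁷ = 19487171/16384 falls short of 9443/3 but 2.75⁸ = 214358881/65536 reaches it, so n = 8.

8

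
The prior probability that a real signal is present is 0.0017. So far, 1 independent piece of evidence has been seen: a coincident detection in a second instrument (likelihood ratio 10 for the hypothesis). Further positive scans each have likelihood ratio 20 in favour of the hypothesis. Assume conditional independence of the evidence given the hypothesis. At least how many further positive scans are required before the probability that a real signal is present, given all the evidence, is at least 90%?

3

Prior odds = 0.0017/0.9983 = 17/9983.
Bayes factor of the evidence already in hand = 10.
Odds after that evidence = (17/9983) × 10 = 170/9983.
Target odds = 0.9/0.1 = 9.
Need 20ⁿ ≥ 9 ÷ (170/9983) = 89847/170.
20² = 400 falls short of 89847/170 but 20³ = 8000 reaches it, so n = 3.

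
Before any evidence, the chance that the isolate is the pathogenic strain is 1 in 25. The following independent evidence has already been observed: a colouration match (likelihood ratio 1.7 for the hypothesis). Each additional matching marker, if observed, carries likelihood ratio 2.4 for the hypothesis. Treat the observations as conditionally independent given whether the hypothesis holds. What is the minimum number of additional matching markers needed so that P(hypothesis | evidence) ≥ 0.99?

Prior odds = 0.04/0.96 = 1/24.
Bayes factor of the evidence already in hand = 1.7.
Odds after that evidence = (1/24) × 1.7 = 17/240.
Target odds = 0.99/0.01 = 99.
Need 2.4ⁿ ≥ 99 ÷ (17/240) = 23760/17.
2.4⁸ = 429981696/390625 falls short of 23760/17 but 2.4⁹ ≈2641.81 reaches it, so n = 9.

9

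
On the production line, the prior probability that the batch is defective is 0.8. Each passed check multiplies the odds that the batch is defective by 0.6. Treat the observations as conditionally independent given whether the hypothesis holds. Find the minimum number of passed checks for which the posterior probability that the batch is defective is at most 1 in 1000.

Prior odds: 0.8 ÷ 0.2 = 4.
Likelihood ratio per passed check = 0.6.
Target odds: 0.001 ÷ 0.999 = 1/999.
Require 0.6ⁿ ≤ 1/999 ÷ 4 = 1/3996.
0.6¹⁶ ≈0.000282111 is still above 1/3996 but 0.6¹⁷ ≈0.000169267 is at or below it, so n = 17.

17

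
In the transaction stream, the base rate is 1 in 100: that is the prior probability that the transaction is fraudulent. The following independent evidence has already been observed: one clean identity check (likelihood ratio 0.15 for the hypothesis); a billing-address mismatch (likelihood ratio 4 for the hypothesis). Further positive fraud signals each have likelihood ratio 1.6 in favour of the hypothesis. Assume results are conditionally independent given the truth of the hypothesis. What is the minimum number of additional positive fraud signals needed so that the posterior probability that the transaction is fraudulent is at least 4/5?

Prior odds = 0.01/0.99 = 1/99.
Combined Bayes factor of the evidence already in hand = 0.15 × 4 = 0.6.
Odds after that evidence = (1/99) × 0.6 = 1/165.
Target odds = 0.8/0.2 = 4.
Need 1.6ⁿ ≥ 4 ÷ (1/165) = 660.
1.6¹³ ≈450.36 falls short of 660 but 1.6¹⁴ ≈720.576 reaches it, so n = 14.

14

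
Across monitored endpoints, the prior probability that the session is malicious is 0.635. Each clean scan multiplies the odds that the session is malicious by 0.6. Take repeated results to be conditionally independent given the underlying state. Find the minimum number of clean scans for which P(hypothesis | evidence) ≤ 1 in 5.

4

Prior odds: 0.635 ÷ 0.365 = 127/73.
Likelihood ratio per clean scan = 0.6.
Target odds: 0.2 ÷ 0.8 = 0.25.
Require 0.6ⁿ ≤ 0.25 ÷ (127/73) = 73/508.
0.6³ = 0.216 is still above 73/508 but 0.6⁴ = 0.1296 is at or below it, so n = 4.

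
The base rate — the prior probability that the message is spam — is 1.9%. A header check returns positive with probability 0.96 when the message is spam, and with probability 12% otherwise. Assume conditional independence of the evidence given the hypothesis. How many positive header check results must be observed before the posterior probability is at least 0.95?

Prior odds = 0.019/0.981 = 19/981.
Likelihood ratio of a positive result = 0.96/0.12 = 8.
Target odds: 0.95 ÷ 0.05 = 19.
Require 8ⁿ ≥ 19 ÷ (19/981) = 981.
8³ = 512 falls short of 981 but 8⁴ = 4096 reaches it, so n = 4.

4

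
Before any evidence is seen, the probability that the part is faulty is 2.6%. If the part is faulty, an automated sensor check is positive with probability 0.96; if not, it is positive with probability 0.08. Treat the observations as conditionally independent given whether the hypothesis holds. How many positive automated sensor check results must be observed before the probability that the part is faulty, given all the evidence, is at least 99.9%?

5

Prior odds: 0.026 ÷ 0.974 = 13/487.
Likelihood ratio of a positive = 0.96/0.08 = 12.
Target posterior odds = 0.999/0.001 = 999.
Require 12ⁿ ≥ 999 ÷ (13/487) = 486513/13.
12⁴ = 20736 falls short of 486513/13 but 12⁵ = 248832 reaches it, so n = 5.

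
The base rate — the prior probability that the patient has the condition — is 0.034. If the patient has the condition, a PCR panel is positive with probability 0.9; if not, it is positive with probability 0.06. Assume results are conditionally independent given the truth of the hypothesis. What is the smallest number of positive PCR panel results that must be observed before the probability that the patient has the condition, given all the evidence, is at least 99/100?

Prior odds: 0.034 ÷ 0.966 = 17/483.
Likelihood ratio of a positive = 0.9/0.06 = 15.
Target odds: 0.99 ÷ 0.01 = 99.
Require 15ⁿ ≥ 99 ÷ (17/483) = 47817/17.
15² = 225 falls short of 47817/17 but 15³ = 3375 reaches it, so n = 3.

3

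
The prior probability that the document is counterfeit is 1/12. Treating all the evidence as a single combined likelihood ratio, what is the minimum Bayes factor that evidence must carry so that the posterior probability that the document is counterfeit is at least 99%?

1089

Prior odds = (1/12)/(11/12) = 1/11.
Target odds = 0.99/0.01 = 99.
Required Bayes factor = 99 ÷ (1/11) = 1089.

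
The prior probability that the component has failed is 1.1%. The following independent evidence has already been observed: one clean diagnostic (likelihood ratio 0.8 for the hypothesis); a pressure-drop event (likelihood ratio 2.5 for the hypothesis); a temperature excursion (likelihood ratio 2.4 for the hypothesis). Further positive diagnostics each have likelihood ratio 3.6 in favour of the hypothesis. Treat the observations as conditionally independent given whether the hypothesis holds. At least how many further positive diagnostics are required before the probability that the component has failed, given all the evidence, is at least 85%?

Prior odds = 0.011/0.989 = 11/989.
Combined Bayes factor of the evidence already in hand = 0.8 × 2.5 × 2.4 = 4.8.
Odds after that evidence = (11/989) × 4.8 = 264/4945.
Target odds = 0.85/0.15 = 17/3.
Need 3.6ⁿ ≥ 17/3 ÷ (264/4945) = 84065/792.
3.6³ = 46.656 falls short of 84065/792 but 3.6⁴ = 167.9616 reaches it, so n = 4.

4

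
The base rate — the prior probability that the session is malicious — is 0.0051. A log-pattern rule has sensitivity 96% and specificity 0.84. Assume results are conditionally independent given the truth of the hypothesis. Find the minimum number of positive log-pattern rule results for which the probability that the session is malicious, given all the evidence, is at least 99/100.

Prior odds: 0.0051 ÷ 0.9949 = 51/9949.
False-positive rate = 1 − 0.84 = 0.16; likelihood ratio of a positive = 0.96/0.16 = 6.
Target odds: 0.99 ÷ 0.01 = 99.
Need (51/9949) × 6ⁿ ≥ 99, i.e. 6ⁿ ≥ 328317/17.
6⁵ = 7776 falls short of 328317/17 but 6⁶ = 46656 reaches it, so n = 6.

6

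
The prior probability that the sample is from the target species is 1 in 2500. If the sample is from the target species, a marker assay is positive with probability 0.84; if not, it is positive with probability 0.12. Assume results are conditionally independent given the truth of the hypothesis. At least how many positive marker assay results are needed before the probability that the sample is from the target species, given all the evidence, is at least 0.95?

Prior odds = 0.0004/0.9996 = 1/2499.
Likelihood ratio of a positive = 0.84/0.12 = 7.
Target posterior odds = 0.95/0.05 = 19.
Require 7ⁿ ≥ 19 ÷ (1/2499) = 47481.
7⁵ = 16807 falls short of 47481 but 7⁶ = 117649 reaches it, so n = 6.

6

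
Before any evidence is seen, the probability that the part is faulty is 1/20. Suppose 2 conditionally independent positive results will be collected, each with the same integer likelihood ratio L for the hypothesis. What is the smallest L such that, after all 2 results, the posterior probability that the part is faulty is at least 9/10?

Prior odds = 0.05/0.95 = 1/19.
Target odds = 0.9/0.1 = 9.
Need L² ≥ 9 ÷ (1/19) = 171.
13² = 169 < 171 ≤ 196 = 14², so L = 14.

14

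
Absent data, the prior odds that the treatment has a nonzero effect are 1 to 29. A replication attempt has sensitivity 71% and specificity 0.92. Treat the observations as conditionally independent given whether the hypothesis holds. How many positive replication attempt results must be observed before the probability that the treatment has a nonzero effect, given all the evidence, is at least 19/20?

3

Prior odds = 1/29.
False-positive rate = 1 − 0.92 = 0.08; likelihood ratio of a positive = 0.71/0.08 = 8.875.
Target posterior odds = 0.95/0.05 = 19.
Need (1/29) × 8.875ⁿ ≥ 19, i.e. 8.875ⁿ ≥ 551.
8.875² = 78.765625 falls short of 551 but 8.875³ = 357911/512 reaches it, so n = 3.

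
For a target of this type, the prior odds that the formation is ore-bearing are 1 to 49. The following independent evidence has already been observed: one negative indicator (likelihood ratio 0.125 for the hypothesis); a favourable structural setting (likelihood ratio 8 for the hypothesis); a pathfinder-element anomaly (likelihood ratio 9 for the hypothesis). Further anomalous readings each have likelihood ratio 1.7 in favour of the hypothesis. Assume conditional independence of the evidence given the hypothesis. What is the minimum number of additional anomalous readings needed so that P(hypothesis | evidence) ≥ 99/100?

12

Prior odds = 1/49.
Combined Bayes factor of the evidence already in hand = 0.125 × 8 × 9 = 9.
Odds after that evidence = (1/49) × 9 = 9/49.
Target odds = 0.99/0.01 = 99.
Need 1.7ⁿ ≥ 99 ÷ (9/49) = 539.
1.7¹¹ ≈342.719 falls short of 539 but 1.7¹² ≈582.622 reaches it, so n = 12.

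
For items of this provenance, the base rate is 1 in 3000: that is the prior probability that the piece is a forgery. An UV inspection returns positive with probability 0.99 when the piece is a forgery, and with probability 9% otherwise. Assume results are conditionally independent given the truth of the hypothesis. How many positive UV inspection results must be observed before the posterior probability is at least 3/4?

Prior odds: (1/3000) ÷ (2999/3000) = 1/2999.
Likelihood ratio of a positive result = 0.99/0.09 = 11.
Target posterior odds = 0.75/0.25 = 3.
Need (1/2999) × 11ⁿ ≥ 3, i.e. 11ⁿ ≥ 8997.
11³ = 1331 falls short of 8997 but 11⁴ = 14641 reaches it, so n = 4.

4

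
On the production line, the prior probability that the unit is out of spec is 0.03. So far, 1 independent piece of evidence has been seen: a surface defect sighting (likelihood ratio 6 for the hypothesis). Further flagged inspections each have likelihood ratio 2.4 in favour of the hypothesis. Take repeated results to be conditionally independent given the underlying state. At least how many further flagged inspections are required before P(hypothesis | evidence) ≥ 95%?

Prior odds = 0.03/0.97 = 3/97.
Bayes factor of the evidence already in hand = 6.
Odds after that evidence = (3/97) × 6 = 18/97.
Target odds = 0.95/0.05 = 19.
Need 2.4ⁿ ≥ 19 ÷ (18/97) = 1843/18.
2.4⁵ = 79.62624 falls short of 1843/18 but 2.4⁶ = 2985984/15625 reaches it, so n = 6.

6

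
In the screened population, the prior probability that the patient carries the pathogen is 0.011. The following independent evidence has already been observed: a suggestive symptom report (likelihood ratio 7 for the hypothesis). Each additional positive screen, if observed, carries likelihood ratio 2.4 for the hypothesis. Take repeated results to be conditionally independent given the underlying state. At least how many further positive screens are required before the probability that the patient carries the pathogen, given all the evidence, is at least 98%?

8

Prior odds = 0.011/0.989 = 11/989.
Bayes factor of the evidence already in hand = 7.
Odds after that evidence = (11/989) × 7 = 77/989.
Target odds = 0.98/0.02 = 49.
Need 2.4ⁿ ≥ 49 ÷ (77/989) = 6923/11.
2.4⁷ = 35831808/78125 falls short of 6923/11 but 2.4⁸ = 429981696/390625 reaches it, so n = 8.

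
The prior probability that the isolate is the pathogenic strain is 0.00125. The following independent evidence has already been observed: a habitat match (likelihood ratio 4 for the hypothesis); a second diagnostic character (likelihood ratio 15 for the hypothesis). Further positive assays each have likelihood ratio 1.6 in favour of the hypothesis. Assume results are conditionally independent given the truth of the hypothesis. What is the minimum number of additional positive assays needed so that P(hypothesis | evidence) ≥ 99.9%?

21

Prior odds = 0.00125/0.99875 = 1/799.
Combined Bayes factor of the evidence already in hand = 4 × 15 = 60.
Odds after that evidence = (1/799) × 60 = 60/799.
Target odds = 0.999/0.001 = 999.
Need 1.6ⁿ ≥ 999 ÷ (60/799) = 13303.35.
1.6²⁰ ≈12089.3 falls short of 13303.35 but 1.6²¹ ≈19342.8 reaches it, so n = 21.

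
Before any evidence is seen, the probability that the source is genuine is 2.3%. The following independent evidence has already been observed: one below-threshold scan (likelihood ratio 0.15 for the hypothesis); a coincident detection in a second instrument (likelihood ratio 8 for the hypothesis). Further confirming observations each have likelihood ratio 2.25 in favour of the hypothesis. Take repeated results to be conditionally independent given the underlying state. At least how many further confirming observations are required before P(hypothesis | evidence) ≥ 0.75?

Prior odds = 0.023/0.977 = 23/977.
Combined Bayes factor of the evidence already in hand = 0.15 × 8 = 1.2.
Odds after that evidence = (23/977) × 1.2 = 138/4885.
Target odds = 0.75/0.25 = 3.
Need 2.25ⁿ ≥ 3 ÷ (138/4885) = 4885/46.
2.25⁵ = 59049/1024 falls short of 4885/46 but 2.25⁶ = 531441/4096 reaches it, so n = 6.

6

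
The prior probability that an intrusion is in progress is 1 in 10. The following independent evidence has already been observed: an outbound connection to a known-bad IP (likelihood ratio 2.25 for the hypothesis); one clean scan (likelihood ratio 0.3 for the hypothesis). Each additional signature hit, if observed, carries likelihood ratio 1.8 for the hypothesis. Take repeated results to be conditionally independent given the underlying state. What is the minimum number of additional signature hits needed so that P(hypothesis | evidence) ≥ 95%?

10

Prior odds = 0.1/0.9 = 1/9.
Combined Bayes factor of the evidence already in hand = 2.25 × 0.3 = 0.675.
Odds after that evidence = (1/9) × 0.675 = 0.075.
Target odds = 0.95/0.05 = 19.
Need 1.8ⁿ ≥ 19 ÷ 0.075 = 760/3.
1.8⁹ = 387420489/1953125 falls short of 760/3 but 1.8¹⁰ ≈357.047 reaches it, so n = 10.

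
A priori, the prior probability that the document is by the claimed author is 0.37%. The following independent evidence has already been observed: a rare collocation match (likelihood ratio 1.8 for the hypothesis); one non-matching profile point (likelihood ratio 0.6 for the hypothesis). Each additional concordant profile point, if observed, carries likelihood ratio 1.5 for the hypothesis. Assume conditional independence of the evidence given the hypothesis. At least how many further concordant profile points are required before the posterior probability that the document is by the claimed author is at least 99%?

Prior odds = 0.0037/0.9963 = 37/9963.
Combined Bayes factor of the evidence already in hand = 1.8 × 0.6 = 1.08.
Odds after that evidence = (37/9963) × 1.08 = 37/9225.
Target odds = 0.99/0.01 = 99.
Need 1.5ⁿ ≥ 99 ÷ (37/9225) = 913275/37.
1.5²⁴ ≈16834.1 falls short of 913275/37 but 1.5²⁵ ≈25251.2 reaches it, so n = 25.

25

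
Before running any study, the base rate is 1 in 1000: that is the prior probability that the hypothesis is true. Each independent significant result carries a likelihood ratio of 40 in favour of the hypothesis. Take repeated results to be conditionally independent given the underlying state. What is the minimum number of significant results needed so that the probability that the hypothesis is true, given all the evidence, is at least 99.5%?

Prior odds: 0.001 ÷ 0.999 = 1/999.
Likelihood ratio per significant result = 40.
Target odds: 0.995 ÷ 0.005 = 199.
Need (1/999) × 40ⁿ ≥ 199, i.e. 40ⁿ ≥ 198801.
40³ = 64000 falls short of 198801 but 40⁴ = 2560000 reaches it, so n = 4.

4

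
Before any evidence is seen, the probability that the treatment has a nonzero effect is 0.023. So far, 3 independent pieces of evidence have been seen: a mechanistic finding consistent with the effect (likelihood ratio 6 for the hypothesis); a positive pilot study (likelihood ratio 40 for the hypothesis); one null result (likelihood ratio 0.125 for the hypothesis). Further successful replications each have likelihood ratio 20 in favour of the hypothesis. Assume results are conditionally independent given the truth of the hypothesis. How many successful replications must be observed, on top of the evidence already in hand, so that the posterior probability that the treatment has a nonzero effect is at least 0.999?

3

Prior odds = 0.023/0.977 = 23/977.
Combined Bayes factor of the evidence already in hand = 6 × 40 × 0.125 = 30.
Odds after that evidence = (23/977) × 30 = 690/977.
Target odds = 0.999/0.001 = 999.
Need 20ⁿ ≥ 999 ÷ (690/977) = 325341/230.
20² = 400 falls short of 325341/230 but 20³ = 8000 reaches it, so n = 3.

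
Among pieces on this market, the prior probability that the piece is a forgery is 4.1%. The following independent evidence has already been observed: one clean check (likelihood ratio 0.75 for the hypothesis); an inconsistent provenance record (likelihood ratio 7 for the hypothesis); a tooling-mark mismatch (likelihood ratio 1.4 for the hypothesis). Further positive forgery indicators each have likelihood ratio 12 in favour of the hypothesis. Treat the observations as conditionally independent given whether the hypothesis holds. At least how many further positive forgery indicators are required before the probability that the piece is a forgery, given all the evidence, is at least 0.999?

4

Prior odds = 0.041/0.959 = 41/959.
Combined Bayes factor of the evidence already in hand = 0.75 × 7 × 1.4 = 7.35.
Odds after that evidence = (41/959) × 7.35 = 861/2740.
Target odds = 0.999/0.001 = 999.
Need 12ⁿ ≥ 999 ÷ (861/2740) = 912420/287.
12³ = 1728 falls short of 912420/287 but 12⁴ = 20736 reaches it, so n = 4.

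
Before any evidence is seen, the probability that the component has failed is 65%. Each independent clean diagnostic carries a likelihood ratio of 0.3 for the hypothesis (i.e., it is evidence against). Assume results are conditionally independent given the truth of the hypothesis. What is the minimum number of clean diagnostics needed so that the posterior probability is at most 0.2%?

6

Prior odds: 0.65 ÷ 0.35 = 13/7.
Likelihood ratio per clean diagnostic = 0.3.
Target posterior odds = 0.002/0.998 = 1/499.
Need (13/7) × 0.3ⁿ ≤ 1/499, i.e. 0.3ⁿ ≤ 7/6487.
0.3⁵ = 243/100000 is still above 7/6487 but 0.3⁶ = 729/1000000 is at or below it, so n = 6.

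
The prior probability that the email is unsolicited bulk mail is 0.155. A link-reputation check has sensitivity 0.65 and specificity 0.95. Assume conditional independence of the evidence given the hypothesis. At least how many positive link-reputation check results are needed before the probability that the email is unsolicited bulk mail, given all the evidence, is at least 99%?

Prior odds: 0.155 ÷ 0.845 = 31/169.
False-positive rate = 1 − 0.95 = 0.05; likelihood ratio of a positive = 0.65/0.05 = 13.
Target posterior odds = 0.99/0.01 = 99.
Require 13ⁿ ≥ 99 ÷ (31/169) = 16731/31.
13² = 169 falls short of 16731/31 but 13³ = 2197 reaches it, so n = 3.

3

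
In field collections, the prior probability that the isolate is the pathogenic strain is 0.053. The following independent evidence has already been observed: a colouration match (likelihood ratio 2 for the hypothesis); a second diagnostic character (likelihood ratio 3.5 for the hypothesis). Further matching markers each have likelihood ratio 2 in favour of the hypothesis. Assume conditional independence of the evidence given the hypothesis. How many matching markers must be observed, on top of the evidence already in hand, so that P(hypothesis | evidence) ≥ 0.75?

Prior odds = 0.053/0.947 = 53/947.
Combined Bayes factor of the evidence already in hand = 2 × 3.5 = 7.
Odds after that evidence = (53/947) × 7 = 371/947.
Target odds = 0.75/0.25 = 3.
Need 2ⁿ ≥ 3 ÷ (371/947) = 2841/371.
2² = 4 falls short of 2841/371 but 2³ = 8 reaches it, so n = 3.

3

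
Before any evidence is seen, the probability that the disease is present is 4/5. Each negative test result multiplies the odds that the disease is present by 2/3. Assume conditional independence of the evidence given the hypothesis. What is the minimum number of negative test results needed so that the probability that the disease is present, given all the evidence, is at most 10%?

Prior odds = 0.8/0.2 = 4.
Likelihood ratio per negative test result = 2/3.
Target posterior odds = 0.1/0.9 = 1/9.
Need 4 × (2/3)ⁿ ≤ 1/9, i.e. (2/3)ⁿ ≤ 1/36.
(2/3)⁸ = 256/6561 is still above 1/36 but (2/3)⁹ = 512/19683 is at or below it, so n = 9.

9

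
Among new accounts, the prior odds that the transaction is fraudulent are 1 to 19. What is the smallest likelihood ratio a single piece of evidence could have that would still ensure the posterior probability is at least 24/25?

Prior odds = 1/19.
Target odds = 0.96/0.04 = 24.
Required Bayes factor = 24 ÷ (1/19) = 456.

456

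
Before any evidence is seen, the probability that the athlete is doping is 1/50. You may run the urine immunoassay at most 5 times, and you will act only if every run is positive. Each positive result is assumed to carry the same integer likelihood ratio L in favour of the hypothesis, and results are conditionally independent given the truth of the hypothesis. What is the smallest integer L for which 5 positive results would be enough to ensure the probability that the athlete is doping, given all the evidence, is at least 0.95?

4

Prior odds = 0.02/0.98 = 1/49.
Target odds = 0.95/0.05 = 19.
Need L⁵ ≥ 19 ÷ (1/49) = 931.
3⁵ = 243 < 931 ≤ 1024 = 4⁵, so L = 4.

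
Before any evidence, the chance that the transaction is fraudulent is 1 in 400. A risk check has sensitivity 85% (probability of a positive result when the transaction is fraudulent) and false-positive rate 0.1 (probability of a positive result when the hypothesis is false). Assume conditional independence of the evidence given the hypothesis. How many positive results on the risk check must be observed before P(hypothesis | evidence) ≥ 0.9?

Prior odds = 0.0025/0.9975 = 1/399.
Likelihood ratio of a positive result = 0.85/0.1 = 8.5.
Target odds: 0.9 ÷ 0.1 = 9.
Need (1/399) × 8.5ⁿ ≥ 9, i.e. 8.5ⁿ ≥ 3591.
8.5³ = 614.125 falls short of 3591 but 8.5⁴ = 5220.0625 reaches it, so n = 4.

4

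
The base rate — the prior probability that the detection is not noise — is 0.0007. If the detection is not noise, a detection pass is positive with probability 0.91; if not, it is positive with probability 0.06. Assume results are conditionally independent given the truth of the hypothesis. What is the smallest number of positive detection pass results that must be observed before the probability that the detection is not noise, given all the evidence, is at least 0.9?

4

Prior odds: 0.0007 ÷ 0.9993 = 7/9993.
Likelihood ratio of a positive = 0.91/0.06 = 91/6.
Target odds: 0.9 ÷ 0.1 = 9.
Require (91/6)ⁿ ≥ 9 ÷ (7/9993) = 89937/7.
(91/6)³ = 753571/216 falls short of 89937/7 but (91/6)⁴ = 68574961/1296 reaches it, so n = 4.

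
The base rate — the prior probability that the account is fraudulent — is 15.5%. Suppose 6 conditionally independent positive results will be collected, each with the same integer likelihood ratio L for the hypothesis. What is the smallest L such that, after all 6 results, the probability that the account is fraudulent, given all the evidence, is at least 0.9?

2

Prior odds = 0.155/0.845 = 31/169.
Target odds = 0.9/0.1 = 9.
Need L⁶ ≥ 9 ÷ (31/169) = 1521/31.
1⁶ = 1 < 1521/31 ≤ 64 = 2⁶, so L = 2.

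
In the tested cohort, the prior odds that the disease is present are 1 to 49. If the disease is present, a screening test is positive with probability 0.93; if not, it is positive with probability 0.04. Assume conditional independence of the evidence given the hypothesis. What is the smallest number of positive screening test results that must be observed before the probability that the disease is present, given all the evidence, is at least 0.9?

2

Prior odds = 1/49.
Likelihood ratio of a positive = 0.93/0.04 = 23.25.
Target odds: 0.9 ÷ 0.1 = 9.
Need (1/49) × 23.25ⁿ ≥ 9, i.e. 23.25ⁿ ≥ 441.
23.25¹ = 23.25 falls short of 441 but 23.25² = 540.5625 reaches it, so n = 2.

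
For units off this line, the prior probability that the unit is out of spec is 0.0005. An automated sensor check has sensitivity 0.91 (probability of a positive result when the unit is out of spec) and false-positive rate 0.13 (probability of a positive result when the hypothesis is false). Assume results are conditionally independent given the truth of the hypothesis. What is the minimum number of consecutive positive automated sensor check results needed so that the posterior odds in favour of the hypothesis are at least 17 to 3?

Prior odds = 0.0005/0.9995 = 1/1999.
Likelihood ratio of a positive result = 0.91/0.13 = 7.
Target odds = 17/3.
Need (1/1999) × 7ⁿ ≥ 17/3, i.e. 7ⁿ ≥ 33983/3.
7⁴ = 2401 falls short of 33983/3 but 7⁵ = 16807 reaches it, so n = 5.

5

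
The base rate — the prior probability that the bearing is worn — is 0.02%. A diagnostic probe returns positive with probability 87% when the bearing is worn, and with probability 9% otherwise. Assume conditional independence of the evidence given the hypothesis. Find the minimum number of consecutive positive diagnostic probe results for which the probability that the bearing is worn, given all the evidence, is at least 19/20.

Prior odds = 0.0002/0.9998 = 1/4999.
Likelihood ratio of a positive result = 0.87/0.09 = 29/3.
Target odds: 0.95 ÷ 0.05 = 19.
Require (29/3)ⁿ ≥ 19 ÷ (1/4999) = 94981.
(29/3)⁵ = 20511149/243 falls short of 94981 but (29/3)⁶ = 594823321/729 reaches it, so n = 6.

6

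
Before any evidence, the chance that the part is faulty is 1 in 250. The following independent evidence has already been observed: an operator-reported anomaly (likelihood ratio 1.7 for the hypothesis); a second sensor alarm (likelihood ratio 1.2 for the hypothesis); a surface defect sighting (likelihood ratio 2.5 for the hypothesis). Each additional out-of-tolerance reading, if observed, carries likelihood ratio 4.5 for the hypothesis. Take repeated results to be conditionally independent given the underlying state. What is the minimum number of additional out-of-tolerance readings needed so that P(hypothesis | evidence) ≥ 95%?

5

Prior odds = 0.004/0.996 = 1/249.
Combined Bayes factor of the evidence already in hand = 1.7 × 1.2 × 2.5 = 5.1.
Odds after that evidence = (1/249) × 5.1 = 17/830.
Target odds = 0.95/0.05 = 19.
Need 4.5ⁿ ≥ 19 ÷ (17/830) = 15770/17.
4.5⁴ = 410.0625 falls short of 15770/17 but 4.5⁵ = 1845.28125 reaches it, so n = 5.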